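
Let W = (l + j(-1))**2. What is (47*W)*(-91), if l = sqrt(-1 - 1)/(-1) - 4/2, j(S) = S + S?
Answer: -59878 - 34216*I*sqrt(2) ≈ -59878.0 - 48389.0*I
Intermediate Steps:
j(S) = 2*S
l = -2 - I*sqrt(2) (l = sqrt(-2)*(-1) - 4*1/2 = (I*sqrt(2))*(-1) - 2 = -I*sqrt(2) - 2 = -2 - I*sqrt(2) ≈ -2.0 - 1.4142*I)
W = (-4 - I*sqrt(2))**2 (W = ((-2 - I*sqrt(2)) + 2*(-1))**2 = ((-2 - I*sqrt(2)) - 2)**2 = (-4 - I*sqrt(2))**2 ≈ 14.0 + 11.314*I)
(47*W)*(-91) = (47*(4 + I*sqrt(2))**2)*(-91) = -4277*(4 + I*sqrt(2))**2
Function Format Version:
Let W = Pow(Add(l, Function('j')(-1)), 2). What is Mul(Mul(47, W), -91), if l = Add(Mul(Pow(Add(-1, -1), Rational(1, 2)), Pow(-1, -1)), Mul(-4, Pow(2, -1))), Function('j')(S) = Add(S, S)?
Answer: Add(-59878, Mul(-34216, I, Pow(2, Rational(1, 2)))) ≈ Add(-59878., Mul(-48389., I))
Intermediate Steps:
Function('j')(S) = Mul(2, S)
l = Add(-2, Mul(-1, I, Pow(2, Rational(1, 2)))) (l = Add(Mul(Pow(-2, Rational(1, 2)), -1), Mul(-4, Rational(1, 2))) = Add(Mul(Mul(I, Pow(2, Rational(1, 2))), -1), -2) = Add(Mul(-1, I, Pow(2, Rational(1, 2))), -2) = Add(-2, Mul(-1, I, Pow(2, Rational(1, 2)))) ≈ Add(-2.0000, Mul(-1.4142, I)))
W = Pow(Add(-4, Mul(-1, I, Pow(2, Rational(1, 2)))), 2) (W = Pow(Add(Add(-2, Mul(-1, I, Pow(2, Rational(1, 2)))), Mul(2, -1)), 2) = Pow(Add(Add(-2, Mul(-1, I, Pow(2, Rational(1, 2)))), -2), 2) = Pow(Add(-4, Mul(-1, I, Pow(2, Rational(1, 2)))), 2) ≈ Add(14.000, Mul(11.314, I)))
Mul(Mul(47, W), -91) = Mul(Mul(47, Pow(Add(4, Mul(I, Pow(2, Rational(1, 2)))), 2)), -91) = Mul(-4277, Pow(Add(4, Mul(I, Pow(2, Rational(1, 2)))), 2))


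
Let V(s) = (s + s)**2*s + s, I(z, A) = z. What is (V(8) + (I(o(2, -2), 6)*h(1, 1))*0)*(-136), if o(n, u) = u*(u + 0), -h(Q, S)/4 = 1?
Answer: -279616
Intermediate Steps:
h(Q, S) = -4 (h(Q, S) = -4*1 = -4)
o(n, u) = u**2 (o(n, u) = u*u = u**2)
V(s) = s + 4*s**3 (V(s) = (2*s)**2*s + s = (4*s**2)*s + s = 4*s**3 + s = s + 4*s**3)
(V(8) + (I(o(2, -2), 6)*h(1, 1))*0)*(-136) = ((8 + 4*8**3) + ((-2)**2*(-4))*0)*(-136) = ((8 + 4*512) + (4*(-4))*0)*(-136) = ((8 + 2048) - 16*0)*(-136) = (2056 + 0)*(-136) = 2056*(-136) = -279616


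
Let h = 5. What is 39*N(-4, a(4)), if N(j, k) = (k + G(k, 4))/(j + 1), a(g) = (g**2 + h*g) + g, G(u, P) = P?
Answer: -572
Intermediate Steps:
a(g) = g**2 + 6*g (a(g) = (g**2 + 5*g) + g = g**2 + 6*g)
N(j, k) = (4 + k)/(1 + j) (N(j, k) = (k + 4)/(j + 1) = (4 + k)/(1 + j))
39*N(-4, a(4)) = 39*((4 + 4*(6 + 4))/(1 - 4)) = 39*((4 + 4*10)/(-3)) = 39*(-(4 + 40)/3) = 39*(-1/3*44) = 39*(-44/3) = -572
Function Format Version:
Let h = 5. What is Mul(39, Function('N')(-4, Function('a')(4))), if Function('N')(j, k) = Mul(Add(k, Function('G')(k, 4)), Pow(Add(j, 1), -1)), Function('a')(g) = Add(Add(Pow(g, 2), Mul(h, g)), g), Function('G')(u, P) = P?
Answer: -572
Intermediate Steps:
Function('a')(g) = Add(Pow(g, 2), Mul(6, g)) (Function('a')(g) = Add(Add(Pow(g, 2), Mul(5, g)), g) = Add(Pow(g, 2), Mul(6, g)))
Function('N')(j, k) = Mul(Pow(Add(1, j), -1), Add(4, k)) (Function('N')(j, k) = Mul(Add(k, 4), Pow(Add(j, 1), -1)) = Mul(Add(4, k), Pow(Add(1, j), -1)) = Mul(Pow(Add(1, j), -1), Add(4, k)))
Mul(39, Function('N')(-4, Function('a')(4))) = Mul(39, Mul(Pow(Add(1, -4), -1), Add(4, Mul(4, Add(6, 4))))) = Mul(39, Mul(Pow(-3, -1), Add(4, Mul(4, 10)))) = Mul(39, Mul(Rational(-1, 3), Add(4, 40))) = Mul(39, Mul(Rational(-1, 3), 44)) = Mul(39, Rational(-44, 3)) = -572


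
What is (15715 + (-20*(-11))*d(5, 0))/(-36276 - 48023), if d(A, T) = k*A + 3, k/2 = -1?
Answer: -14175/84299 ≈ -0.16815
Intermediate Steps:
k = -2 (k = 2*(-1) = -2)
d(A, T) = 3 - 2*A (d(A, T) = -2*A + 3 = 3 - 2*A)
(15715 + (-20*(-11))*d(5, 0))/(-36276 - 48023) = (15715 + (-20*(-11))*(3 - 2*5))/(-36276 - 48023) = (15715 + 220*(3 - 10))/(-84299) = (15715 + 220*(-7))*(-1/84299) = (15715 - 1540)*(-1/84299) = 14175*(-1/84299) = -14175/84299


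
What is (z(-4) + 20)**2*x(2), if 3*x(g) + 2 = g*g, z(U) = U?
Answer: 512/3 ≈ 170.67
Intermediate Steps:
x(g) = -2/3 + g**2/3 (x(g) = -2/3 + (g*g)/3 = -2/3 + g**2/3)
(z(-4) + 20)**2*x(2) = (-4 + 20)**2*(-2/3 + (1/3)*2**2) = 16**2*(-2/3 + (1/3)*4) = 256*(-2/3 + 4/3) = 256*(2/3) = 512/3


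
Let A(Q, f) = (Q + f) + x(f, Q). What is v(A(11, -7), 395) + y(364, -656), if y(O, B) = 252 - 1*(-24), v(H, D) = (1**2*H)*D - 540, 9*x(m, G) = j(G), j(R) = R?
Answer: 16189/9 ≈ 1798.8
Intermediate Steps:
x(m, G) = G/9
A(Q, f) = f + 10*Q/9 (A(Q, f) = (Q + f) + Q/9 = f + 10*Q/9)
v(H, D) = -540 + D*H (v(H, D) = (1*H)*D - 540 = H*D - 540 = D*H - 540 = -540 + D*H)
y(O, B) = 276 (y(O, B) = 252 + 24 = 276)
v(A(11, -7), 395) + y(364, -656) = (-540 + 395*(-7 + (10/9)*11)) + 276 = (-540 + 395*(-7 + 110/9)) + 276 = (-540 + 395*(47/9)) + 276 = (-540 + 18565/9) + 276 = 13705/9 + 276 = 16189/9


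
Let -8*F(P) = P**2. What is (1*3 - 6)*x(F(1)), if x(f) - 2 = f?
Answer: -45/8 ≈ -5.6250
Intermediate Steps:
F(P) = -P**2/8
x(f) = 2 + f
(1*3 - 6)*x(F(1)) = (1*3 - 6)*(2 - 1/8*1**2) = (3 - 6)*(2 - 1/8*1) = -3*(2 - 1/8) = -3*15/8 = -45/8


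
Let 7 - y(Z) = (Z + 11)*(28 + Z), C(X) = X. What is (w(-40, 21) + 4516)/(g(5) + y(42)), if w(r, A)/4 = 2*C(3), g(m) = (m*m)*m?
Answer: -2270/1789 ≈ -1.2689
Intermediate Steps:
y(Z) = 7 - (11 + Z)*(28 + Z) (y(Z) = 7 - (Z + 11)*(28 + Z) = 7 - (11 + Z)*(28 + Z))
g(m) = m³ (g(m) = m²*m = m³)
w(r, A) = 24 (w(r, A) = 4*(2*3) = 4*6 = 24)
(w(-40, 21) + 4516)/(g(5) + y(42)) = (24 + 4516)/(5³ + (-301 - 1*42² - 39*42)) = 4540/(125 + (-301 - 1*1764 - 1638)) = 4540/(125 + (-301 - 1764 - 1638)) = 4540/(125 - 3703) = 4540/(-3578) = 4540*(-1/3578) = -2270/1789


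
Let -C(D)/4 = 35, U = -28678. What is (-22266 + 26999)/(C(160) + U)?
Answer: -4733/28818 ≈ -0.16424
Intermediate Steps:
C(D) = -140 (C(D) = -4*35 = -140)
(-22266 + 26999)/(C(160) + U) = (-22266 + 26999)/(-140 - 28678) = 4733/(-28818) = 4733*(-1/28818) = -4733/28818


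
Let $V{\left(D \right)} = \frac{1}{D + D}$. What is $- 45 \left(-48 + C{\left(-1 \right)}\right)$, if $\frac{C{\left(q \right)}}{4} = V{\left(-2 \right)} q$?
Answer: $2115$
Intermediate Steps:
$V{\left(D \right)} = \frac{1}{2 D}$
$C{\left(q \right)} = - q$ ($C{\left(q \right)} = 4 \frac{1}{2 \left(-2\right)} q = 4 \cdot \frac{1}{2} \left(- \frac{1}{2}\right) q = 4 \left(- \frac{q}{4}\right) = - q$)
$- 45 \left(-48 + C{\left(-1 \right)}\right) = - 45 \left(-48 - -1\right) = - 45 \left(-48 + 1\right) = \left(-45\right) \left(-47\right) = 2115$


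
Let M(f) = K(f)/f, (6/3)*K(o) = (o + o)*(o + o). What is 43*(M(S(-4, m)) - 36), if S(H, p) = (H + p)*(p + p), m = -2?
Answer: 516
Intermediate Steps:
K(o) = 2*o² (K(o) = ((o + o)*(o + o))/2 = ((2*o)*(2*o))/2 = (4*o²)/2 = 2*o²)
S(H, p) = 2*p*(H + p) (S(H, p) = (H + p)*(2*p) = 2*p*(H + p))
M(f) = 2*f (M(f) = (2*f²)/f = 2*f)
43*(M(S(-4, m)) - 36) = 43*(2*(2*(-2)*(-4 - 2)) - 36) = 43*(2*(2*(-2)*(-6)) - 36) = 43*(2*24 - 36) = 43*(48 - 36) = 43*12 = 516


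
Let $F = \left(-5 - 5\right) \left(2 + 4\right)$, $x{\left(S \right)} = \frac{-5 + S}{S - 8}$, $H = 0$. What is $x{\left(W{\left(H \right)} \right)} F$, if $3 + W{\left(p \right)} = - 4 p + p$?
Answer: $- \frac{480}{11} \approx -43.636$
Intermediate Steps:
$W{\left(p \right)} = -3 - 3 p$ ($W{\left(p \right)} = -3 + \left(- 4 p + p\right) = -3 - 3 p$)
$x{\left(S \right)} = \frac{-5 + S}{-8 + S}$
$F = -60$ ($F = \left(-10\right) 6 = -60$)
$x{\left(W{\left(H \right)} \right)} F = \frac{-5 - 3}{-8 - 3} \left(-60\right) = \frac{1}{-11} \left(-8\right) \left(-60\right) = \left(- \frac{1}{11}\right) \left(-8\right) \left(-60\right) = \frac{8}{11} \left(-60\right) = - \frac{480}{11}$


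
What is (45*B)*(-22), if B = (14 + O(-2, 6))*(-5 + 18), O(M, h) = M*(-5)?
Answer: -308880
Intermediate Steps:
O(M, h) = -5*M
B = 312 (B = (14 - 5*(-2))*(-5 + 18) = (14 + 10)*13 = 24*13 = 312)
(45*B)*(-22) = (45*312)*(-22) = 14040*(-22) = -308880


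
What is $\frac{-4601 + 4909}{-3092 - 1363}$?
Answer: $- \frac{28}{405} \approx -0.069136$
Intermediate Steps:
$\frac{-4601 + 4909}{-3092 - 1363} = \frac{308}{-4455} = 308 \left(- \frac{1}{4455}\right) = - \frac{28}{405}$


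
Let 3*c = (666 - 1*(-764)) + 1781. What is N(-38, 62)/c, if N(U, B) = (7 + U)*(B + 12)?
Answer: -6882/3211 ≈ -2.1433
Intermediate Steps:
N(U, B) = (7 + U)*(12 + B)
c = 3211/3 (c = ((666 - 1*(-764)) + 1781)/3 = ((666 + 764) + 1781)/3 = (1430 + 1781)/3 = (⅓)*3211 = 3211/3 ≈ 1070.3)
N(-38, 62)/c = (84 + 7*62 + 12*(-38) + 62*(-38))/(3211/3) = (84 + 434 - 456 - 2356)*(3/3211) = -2294*3/3211 = -6882/3211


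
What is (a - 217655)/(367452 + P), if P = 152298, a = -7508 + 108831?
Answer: -58166/259875 ≈ -0.22382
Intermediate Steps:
a = 101323
(a - 217655)/(367452 + P) = (101323 - 217655)/(367452 + 152298) = -116332/519750 = -116332*1/519750 = -58166/259875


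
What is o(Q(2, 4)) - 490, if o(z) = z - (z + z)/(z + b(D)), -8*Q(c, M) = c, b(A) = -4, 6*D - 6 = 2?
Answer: -33345/68 ≈ -490.37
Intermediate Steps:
D = 4/3 (D = 1 + (⅙)*2 = 1 + ⅓ = 4/3 ≈ 1.3333)
Q(c, M) = -c/8
o(z) = z - 2*z/(-4 + z) (o(z) = z - (z + z)/(z - 4) = z - 2*z/(-4 + z))
o(Q(2, 4)) - 490 = (-⅛*2)*(-6 - ⅛*2)/(-4 - ⅛*2) - 490 = -(-6 - ¼)/(4*(-4 - ¼)) - 490 = -¼*(-25/4)/(-17/4) - 490 = -¼*(-4/17)*(-25/4) - 490 = -25/68 - 490 = -33345/68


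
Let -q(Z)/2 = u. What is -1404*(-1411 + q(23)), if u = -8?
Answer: 1958580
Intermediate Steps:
q(Z) = 16 (q(Z) = -2*(-8) = 16)
-1404*(-1411 + q(23)) = -1404*(-1411 + 16) = -1404*(-1395) = 1958580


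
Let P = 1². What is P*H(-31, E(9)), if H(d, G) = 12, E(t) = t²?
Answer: 12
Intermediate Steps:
P = 1
P*H(-31, E(9)) = 1*12 = 12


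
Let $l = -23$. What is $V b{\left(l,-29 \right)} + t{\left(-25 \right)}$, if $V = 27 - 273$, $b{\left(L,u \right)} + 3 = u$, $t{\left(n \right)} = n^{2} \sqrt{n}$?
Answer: $7872 + 3125 i \approx 7872.0 + 3125.0 i$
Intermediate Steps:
$t{\left(n \right)} = n^{\frac{5}{2}}$
$b{\left(L,u \right)} = -3 + u$
$V = -246$ ($V = 27 - 273 = -246$)
$V b{\left(l,-29 \right)} + t{\left(-25 \right)} = - 246 \left(-3 - 29\right) + \left(-25\right)^{\frac{5}{2}} = \left(-246\right) \left(-32\right) + 3125 i = 7872 + 3125 i$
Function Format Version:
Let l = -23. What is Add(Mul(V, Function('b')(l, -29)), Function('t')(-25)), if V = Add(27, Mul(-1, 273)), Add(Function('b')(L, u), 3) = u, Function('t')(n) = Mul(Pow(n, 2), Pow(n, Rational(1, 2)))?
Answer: Add(7872, Mul(3125, I)) ≈ Add(7872.0, Mul(3125.0, I))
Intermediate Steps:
Function('t')(n) = Pow(n, Rational(5, 2))
Function('b')(L, u) = Add(-3, u)
V = -246 (V = Add(27, -273) = -246)
Add(Mul(V, Function('b')(l, -29)), Function('t')(-25)) = Add(Mul(-246, Add(-3, -29)), Pow(-25, Rational(5, 2))) = Add(Mul(-246, -32), Mul(3125, I)) = Add(7872, Mul(3125, I))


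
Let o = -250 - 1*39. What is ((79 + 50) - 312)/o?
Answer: 183/289 ≈ 0.63322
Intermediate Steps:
o = -289 (o = -250 - 39 = -289)
((79 + 50) - 312)/o = ((79 + 50) - 312)/(-289) = (129 - 312)*(-1/289) = -183*(-1/289) = 183/289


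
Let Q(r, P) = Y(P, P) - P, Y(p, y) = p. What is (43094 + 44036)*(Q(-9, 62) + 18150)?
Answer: 1581409500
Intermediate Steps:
Q(r, P) = 0 (Q(r, P) = P - P = 0)
(43094 + 44036)*(Q(-9, 62) + 18150) = (43094 + 44036)*(0 + 18150) = 87130*18150 = 1581409500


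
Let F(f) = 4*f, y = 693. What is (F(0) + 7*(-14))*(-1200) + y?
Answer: 118293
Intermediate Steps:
(F(0) + 7*(-14))*(-1200) + y = (4*0 + 7*(-14))*(-1200) + 693 = (0 - 98)*(-1200) + 693 = -98*(-1200) + 693 = 117600 + 693 = 118293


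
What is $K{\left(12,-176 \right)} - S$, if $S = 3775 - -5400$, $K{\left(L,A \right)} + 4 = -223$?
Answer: $-9402$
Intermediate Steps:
$K{\left(L,A \right)} = -227$ ($K{\left(L,A \right)} = -4 - 223 = -227$)
$S = 9175$ ($S = 3775 + 5400 = 9175$)
$K{\left(12,-176 \right)} - S = -227 - 9175 = -9402$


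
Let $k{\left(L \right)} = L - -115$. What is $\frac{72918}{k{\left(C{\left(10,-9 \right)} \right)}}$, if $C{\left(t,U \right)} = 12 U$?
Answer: $\frac{72918}{7} \approx 10417.0$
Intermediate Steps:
$k{\left(L \right)} = 115 + L$ ($k{\left(L \right)} = L + 115 = 115 + L$)
$\frac{72918}{k{\left(C{\left(10,-9 \right)} \right)}} = \frac{72918}{115 + 12 \left(-9\right)} = \frac{72918}{115 - 108} = \frac{72918}{7}$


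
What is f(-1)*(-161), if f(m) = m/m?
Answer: -161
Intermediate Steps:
f(m) = 1
f(-1)*(-161) = 1*(-161) = -161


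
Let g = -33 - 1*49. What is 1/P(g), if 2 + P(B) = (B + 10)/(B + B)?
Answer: -41/64 ≈ -0.64063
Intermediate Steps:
g = -82 (g = -33 - 49 = -82)
P(B) = -2 + (10 + B)/(2*B) (P(B) = -2 + (B + 10)/(B + B) = -2 + (10 + B)/((2*B)) = -2 + (10 + B)*(1/(2*B)) = -2 + (10 + B)/(2*B))
1/P(g) = 1/(-3/2 + 5/(-82)) = 1/(-3/2 + 5*(-1/82)) = 1/(-3/2 - 5/82) = 1/(-64/41) = -41/64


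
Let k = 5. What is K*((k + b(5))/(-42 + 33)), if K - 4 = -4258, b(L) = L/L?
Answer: 2836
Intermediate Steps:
b(L) = 1
K = -4254 (K = 4 - 4258 = -4254)
K*((k + b(5))/(-42 + 33)) = -4254*(5 + 1)/(-42 + 33) = -25524/(-9) = -25524*(-1)/9 = -4254*(-⅔) = 2836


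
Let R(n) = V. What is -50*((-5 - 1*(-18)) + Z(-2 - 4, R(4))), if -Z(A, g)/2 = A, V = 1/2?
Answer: -1250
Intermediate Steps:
V = 1/2 ≈ 0.50000
R(n) = 1/2
Z(A, g) = -2*A
-50*((-5 - 1*(-18)) + Z(-2 - 4, R(4))) = -50*((-5 - 1*(-18)) - 2*(-2 - 4)) = -50*((-5 + 18) - 2*(-6)) = -50*(13 + 12) = -50*25 = -1250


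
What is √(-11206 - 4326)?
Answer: 2*I*√3883 ≈ 124.63*I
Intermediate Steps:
√(-11206 - 4326) = √(-15532) = 2*I*√3883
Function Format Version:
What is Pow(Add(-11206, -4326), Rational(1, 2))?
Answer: Mul(2, I, Pow(3883, Rational(1, 2))) ≈ Mul(124.63, I)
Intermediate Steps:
Pow(Add(-11206, -4326), Rational(1, 2)) = Pow(-15532, Rational(1, 2)) = Mul(2, I, Pow(3883, Rational(1, 2)))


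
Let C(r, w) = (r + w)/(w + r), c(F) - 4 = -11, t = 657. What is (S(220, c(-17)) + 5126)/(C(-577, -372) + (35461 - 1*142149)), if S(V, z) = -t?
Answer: -4469/106687 ≈ -0.041889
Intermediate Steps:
c(F) = -7 (c(F) = 4 - 11 = -7)
S(V, z) = -657 (S(V, z) = -1*657 = -657)
C(r, w) = 1 (C(r, w) = (r + w)/(r + w) = 1)
(S(220, c(-17)) + 5126)/(C(-577, -372) + (35461 - 1*142149)) = (-657 + 5126)/(1 + (35461 - 1*142149)) = 4469/(1 + (35461 - 142149)) = 4469/(1 - 106688) = 4469/(-106687) = 4469*(-1/106687) = -4469/106687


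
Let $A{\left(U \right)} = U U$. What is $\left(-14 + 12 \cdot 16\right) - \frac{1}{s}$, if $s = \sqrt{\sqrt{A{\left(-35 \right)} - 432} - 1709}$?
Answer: $178 + \frac{i}{\sqrt{1709 - \sqrt{793}}} \approx 178.0 + 0.024391 i$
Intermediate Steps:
$A{\left(U \right)} = U^{2}$
$s = \sqrt{-1709 + \sqrt{793}}$ ($s = \sqrt{\sqrt{\left(-35\right)^{2} - 432} - 1709} = \sqrt{\sqrt{1225 - 432} - 1709} = \sqrt{\sqrt{793} - 1709} = \sqrt{-1709 + \sqrt{793}} \approx 40.998 i$)
$\left(-14 + 12 \cdot 16\right) - \frac{1}{s} = \left(-14 + 12 \cdot 16\right) - \frac{1}{\sqrt{-1709 + \sqrt{793}}} = \left(-14 + 192\right) - \frac{1}{\sqrt{-1709 + \sqrt{793}}} = 178 - \frac{1}{\sqrt{-1709 + \sqrt{793}}}$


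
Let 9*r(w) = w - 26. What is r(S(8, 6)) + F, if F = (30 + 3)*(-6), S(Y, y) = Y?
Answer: -200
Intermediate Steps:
r(w) = -26/9 + w/9 (r(w) = (w - 26)/9 = (-26 + w)/9 = -26/9 + w/9)
F = -198 (F = 33*(-6) = -198)
r(S(8, 6)) + F = (-26/9 + (⅑)*8) - 198 = (-26/9 + 8/9) - 198 = -2 - 198 = -200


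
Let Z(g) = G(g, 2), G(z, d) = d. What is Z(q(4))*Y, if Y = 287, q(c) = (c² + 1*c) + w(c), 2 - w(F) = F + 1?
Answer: 574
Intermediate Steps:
w(F) = 1 - F (w(F) = 2 - (F + 1) = 2 - (1 + F) = 2 + (-1 - F) = 1 - F)
q(c) = 1 + c² (q(c) = (c² + 1*c) + (1 - c) = (c² + c) + (1 - c) = (c + c²) + (1 - c) = 1 + c²)
Z(g) = 2
Z(q(4))*Y = 2*287 = 574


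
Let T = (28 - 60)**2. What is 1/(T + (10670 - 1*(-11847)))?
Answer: 1/23541 ≈ 4.2479e-5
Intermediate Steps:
T = 1024 (T = (-32)**2 = 1024)
1/(T + (10670 - 1*(-11847))) = 1/(1024 + (10670 - 1*(-11847))) = 1/(1024 + (10670 + 11847)) = 1/(1024 + 22517) = 1/23541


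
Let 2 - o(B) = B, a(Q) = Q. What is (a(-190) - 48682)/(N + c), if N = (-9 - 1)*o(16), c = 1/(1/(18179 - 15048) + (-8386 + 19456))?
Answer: -1693911877112/4852427071 ≈ -349.09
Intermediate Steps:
o(B) = 2 - B
c = 3131/34660171 (c = 1/(1/3131 + 11070) = 1/(34660171/3131) = 3131/34660171 ≈ 9.0334e-5)
N = 140 (N = (-9 - 1)*(2 - 1*16) = -10*(2 - 16) = -10*(-14) = 140)
(a(-190) - 48682)/(N + c) = (-190 - 48682)/(140 + 3131/34660171) = -48872/4852427071/34660171 = -48872*34660171/4852427071 = -1693911877112/4852427071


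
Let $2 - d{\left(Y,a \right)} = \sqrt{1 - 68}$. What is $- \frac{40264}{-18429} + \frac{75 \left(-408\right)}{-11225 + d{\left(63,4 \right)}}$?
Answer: $\frac{2850110345086}{580309841121} - \frac{7650 i \sqrt{67}}{31488949} \approx 4.9114 - 0.0019886 i$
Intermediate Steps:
$d{\left(Y,a \right)} = 2 - i \sqrt{67}$ ($d{\left(Y,a \right)} = 2 - \sqrt{1 - 68} = 2 - \sqrt{-67} = 2 - i \sqrt{67}$)
$- \frac{40264}{-18429} + \frac{75 \left(-408\right)}{-11225 + d{\left(63,4 \right)}} = - \frac{40264}{-18429} + \frac{75 \left(-408\right)}{-11225 + \left(2 - i \sqrt{67}\right)} = \left(-40264\right) \left(- \frac{1}{18429}\right) - \frac{30600}{-11223 - i \sqrt{67}} = \frac{40264}{18429} - \frac{30600}{-11223 - i \sqrt{67}}$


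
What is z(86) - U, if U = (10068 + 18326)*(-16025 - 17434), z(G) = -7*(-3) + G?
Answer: 950034953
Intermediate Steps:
z(G) = 21 + G
U = -950034846 (U = 28394*(-33459) = -950034846)
z(86) - U = (21 + 86) - 1*(-950034846) = 107 + 950034846 = 950034953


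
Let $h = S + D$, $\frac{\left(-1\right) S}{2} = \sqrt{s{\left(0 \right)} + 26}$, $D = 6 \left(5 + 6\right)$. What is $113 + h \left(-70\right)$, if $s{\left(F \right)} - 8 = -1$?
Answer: $-4507 + 140 \sqrt{33} \approx -3702.8$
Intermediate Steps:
$D = 66$ ($D = 6 \cdot 11 = 66$)
$s{\left(F \right)} = 7$ ($s{\left(F \right)} = 8 - 1 = 7$)
$S = - 2 \sqrt{33}$ ($S = - 2 \sqrt{7 + 26} = - 2 \sqrt{33} \approx -11.489$)
$h = 66 - 2 \sqrt{33}$ ($h = - 2 \sqrt{33} + 66 = 66 - 2 \sqrt{33} \approx 54.511$)
$113 + h \left(-70\right) = 113 + \left(66 - 2 \sqrt{33}\right) \left(-70\right) = 113 - \left(4620 - 140 \sqrt{33}\right) = -4507 + 140 \sqrt{33}$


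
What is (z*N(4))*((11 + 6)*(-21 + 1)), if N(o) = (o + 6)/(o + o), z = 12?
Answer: -5100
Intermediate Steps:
N(o) = (6 + o)/(2*o) (N(o) = (6 + o)/((2*o)) = (6 + o)*(1/(2*o)) = (6 + o)/(2*o))
(z*N(4))*((11 + 6)*(-21 + 1)) = (12*((1/2)*(6 + 4)/4))*((11 + 6)*(-21 + 1)) = (12*((1/2)*(1/4)*10))*(17*(-20)) = (12*(5/4))*(-340) = 15*(-340) = -5100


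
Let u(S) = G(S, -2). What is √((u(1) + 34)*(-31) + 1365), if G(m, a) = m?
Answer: 2*√70 ≈ 16.733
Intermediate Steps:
u(S) = S
√((u(1) + 34)*(-31) + 1365) = √((1 + 34)*(-31) + 1365) = √(35*(-31) + 1365) = √(-1085 + 1365) = √280 = 2*√70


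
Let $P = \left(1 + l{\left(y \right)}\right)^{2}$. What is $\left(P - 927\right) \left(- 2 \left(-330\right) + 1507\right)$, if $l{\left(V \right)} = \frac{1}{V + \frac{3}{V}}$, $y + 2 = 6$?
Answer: $- \frac{724033706}{361} \approx -2.0056 \cdot 10^{6}$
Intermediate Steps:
$y = 4$ ($y = -2 + 6 = 4$)
$P = \frac{529}{361}$ ($P = \left(1 + \frac{4}{3 + 4^{2}}\right)^{2} = \left(1 + \frac{4}{3 + 16}\right)^{2} = \left(1 + \frac{4}{19}\right)^{2} = \left(\frac{23}{19}\right)^{2} = \frac{529}{361} \approx 1.4654$)
$\left(P - 927\right) \left(- 2 \left(-330\right) + 1507\right) = \left(\frac{529}{361} - 927\right) \left(- 2 \left(-330\right) + 1507\right) = - \frac{334118 \left(\left(-1\right) \left(-660\right) + 1507\right)}{361} = - \frac{334118 \left(660 + 1507\right)}{361} = \left(- \frac{334118}{361}\right) 2167 = - \frac{724033706}{361}$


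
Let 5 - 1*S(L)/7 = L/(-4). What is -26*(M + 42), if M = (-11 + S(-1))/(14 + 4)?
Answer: -40469/36 ≈ -1124.1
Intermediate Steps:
S(L) = 35 + 7*L/4 (S(L) = 35 - 7*L/(-4) = 35 - 7*L*(-1)/4 = 35 - (-7)*L/4 = 35 + 7*L/4)
M = 89/72 (M = (-11 + (35 + (7/4)*(-1)))/(14 + 4) = (-11 + (35 - 7/4))/18 = (-11 + 133/4)*(1/18) = (89/4)*(1/18) = 89/72 ≈ 1.2361)
-26*(M + 42) = -26*(89/72 + 42) = -26*3113/72 = -40469/36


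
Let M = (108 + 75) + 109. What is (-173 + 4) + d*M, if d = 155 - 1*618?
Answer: -135365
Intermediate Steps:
d = -463 (d = 155 - 618 = -463)
M = 292 (M = 183 + 109 = 292)
(-173 + 4) + d*M = (-173 + 4) - 463*292 = -169 - 135196 = -135365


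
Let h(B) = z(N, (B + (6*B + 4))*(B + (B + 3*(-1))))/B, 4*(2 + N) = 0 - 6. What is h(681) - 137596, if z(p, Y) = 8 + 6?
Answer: -93702862/681 ≈ -1.3760e+5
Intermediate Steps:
N = -7/2 (N = -2 + (0 - 6)/4 = -2 + (¼)*(-6) = -2 - 3/2 = -7/2 ≈ -3.5000)
z(p, Y) = 14
h(B) = 14/B
h(681) - 137596 = 14/681 - 137596 = -93702862/681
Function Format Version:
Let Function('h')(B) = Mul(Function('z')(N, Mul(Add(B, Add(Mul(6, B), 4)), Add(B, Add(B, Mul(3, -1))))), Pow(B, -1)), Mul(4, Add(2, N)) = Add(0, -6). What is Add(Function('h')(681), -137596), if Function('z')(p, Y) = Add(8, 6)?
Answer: Rational(-93702862, 681) ≈ -1.3760e+5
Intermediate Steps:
N = Rational(-7, 2) (N = Add(-2, Mul(Rational(1, 4), Add(0, -6))) = Add(-2, Mul(Rational(1, 4), -6)) = Add(-2, Rational(-3, 2)) = Rational(-7, 2) ≈ -3.5000)
Function('z')(p, Y) = 14
Function('h')(B) = Mul(14, Pow(B, -1))
Add(Function('h')(681), -137596) = Add(Mul(14, Pow(681, -1)), -137596) = Add(Mul(14, Rational(1, 681)), -137596) = Add(Rational(14, 681), -137596) = Rational(-93702862, 681)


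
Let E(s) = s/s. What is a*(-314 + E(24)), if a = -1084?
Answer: 339292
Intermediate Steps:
E(s) = 1
a*(-314 + E(24)) = -1084*(-314 + 1) = -1084*(-313) = 339292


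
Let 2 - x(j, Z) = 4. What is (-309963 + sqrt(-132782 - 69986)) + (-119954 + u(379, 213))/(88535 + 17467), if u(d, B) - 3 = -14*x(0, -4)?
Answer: -32856817849/106002 + 4*I*sqrt(12673) ≈ -3.0996e+5 + 450.3*I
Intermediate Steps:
x(j, Z) = -2 (x(j, Z) = 2 - 1*4 = 2 - 4 = -2)
u(d, B) = 31 (u(d, B) = 3 - 14*(-2) = 3 + 28 = 31)
(-309963 + sqrt(-132782 - 69986)) + (-119954 + u(379, 213))/(88535 + 17467) = (-309963 + sqrt(-132782 - 69986)) + (-119954 + 31)/(88535 + 17467) = (-309963 + sqrt(-202768)) - 119923/106002 = (-309963 + 4*I*sqrt(12673)) - 119923*1/106002 = (-309963 + 4*I*sqrt(12673)) - 119923/106002 = -32856817849/106002 + 4*I*sqrt(12673)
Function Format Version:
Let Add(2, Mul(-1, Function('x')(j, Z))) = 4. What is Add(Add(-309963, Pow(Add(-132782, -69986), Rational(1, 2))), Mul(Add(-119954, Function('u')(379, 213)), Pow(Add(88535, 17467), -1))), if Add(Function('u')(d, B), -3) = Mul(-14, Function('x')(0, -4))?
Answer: Add(Rational(-32856817849, 106002), Mul(4, I, Pow(12673, Rational(1, 2)))) ≈ Add(-3.0996e+5, Mul(450.30, I))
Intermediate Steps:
Function('x')(j, Z) = -2 (Function('x')(j, Z) = Add(2, Mul(-1, 4)) = Add(2, -4) = -2)
Function('u')(d, B) = 31 (Function('u')(d, B) = Add(3, Mul(-14, -2)) = Add(3, 28) = 31)
Add(Add(-309963, Pow(Add(-132782, -69986), Rational(1, 2))), Mul(Add(-119954, Function('u')(379, 213)), Pow(Add(88535, 17467), -1))) = Add(Add(-309963, Pow(Add(-132782, -69986), Rational(1, 2))), Mul(Add(-119954, 31), Pow(Add(88535, 17467), -1))) = Add(Add(-309963, Pow(-202768, Rational(1, 2))), Mul(-119923, Pow(106002, -1))) = Add(Add(-309963, Mul(4, I, Pow(12673, Rational(1, 2)))), Mul(-119923, Rational(1, 106002))) = Add(Add(-309963, Mul(4, I, Pow(12673, Rational(1, 2)))), Rational(-119923, 106002)) = Add(Rational(-32856817849, 106002), Mul(4, I, Pow(12673, Rational(1, 2))))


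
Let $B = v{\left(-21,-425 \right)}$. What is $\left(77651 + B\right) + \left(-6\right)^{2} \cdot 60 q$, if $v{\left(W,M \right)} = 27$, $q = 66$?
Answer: $220238$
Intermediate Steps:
$B = 27$
$\left(77651 + B\right) + \left(-6\right)^{2} \cdot 60 q = \left(77651 + 27\right) + \left(-6\right)^{2} \cdot 60 \cdot 66 = 77678 + 36 \cdot 60 \cdot 66 = 77678 + 2160 \cdot 66 = 77678 + 142560 = 220238$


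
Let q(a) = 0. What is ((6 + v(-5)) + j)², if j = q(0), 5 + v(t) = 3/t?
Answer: 4/25 ≈ 0.16000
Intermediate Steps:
v(t) = -5 + 3/t
j = 0
((6 + v(-5)) + j)² = ((6 + (-5 + 3/(-5))) + 0)² = ((6 + (-5 + 3*(-⅕))) + 0)² = ((6 + (-5 - ⅗)) + 0)² = ((6 - 28/5) + 0)² = (⅖ + 0)² = (⅖)² = 4/25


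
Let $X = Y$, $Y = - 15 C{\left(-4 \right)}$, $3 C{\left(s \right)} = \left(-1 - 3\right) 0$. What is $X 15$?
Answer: $0$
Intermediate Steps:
$C{\left(s \right)} = 0$ ($C{\left(s \right)} = \frac{\left(-1 - 3\right) 0}{3} = \frac{\left(-4\right) 0}{3} = \frac{1}{3} \cdot 0 = 0$)
$Y = 0$ ($Y = \left(-15\right) 0 = 0$)
$X = 0$
$X 15 = 0 \cdot 15 = 0$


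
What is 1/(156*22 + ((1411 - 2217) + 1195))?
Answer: 1/3821 ≈ 0.00026171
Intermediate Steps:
1/(156*22 + ((1411 - 2217) + 1195)) = 1/(3432 + (-806 + 1195)) = 1/(3432 + 389) = 1/3821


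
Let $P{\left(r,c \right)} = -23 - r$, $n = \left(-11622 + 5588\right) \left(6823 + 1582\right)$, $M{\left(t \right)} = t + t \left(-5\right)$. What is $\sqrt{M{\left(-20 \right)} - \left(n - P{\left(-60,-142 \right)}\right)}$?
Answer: $\sqrt{50715887} \approx 7121.5$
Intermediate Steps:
$M{\left(t \right)} = - 4 t$ ($M{\left(t \right)} = t - 5 t = - 4 t$)
$n = -50715770$ ($n = \left(-6034\right) 8405 = -50715770$)
$\sqrt{M{\left(-20 \right)} - \left(n - P{\left(-60,-142 \right)}\right)} = \sqrt{\left(-4\right) \left(-20\right) - -50715807} = \sqrt{80 + \left(\left(-23 + 60\right) + 50715770\right)} = \sqrt{80 + \left(37 + 50715770\right)} = \sqrt{80 + 50715807} = \sqrt{50715887}$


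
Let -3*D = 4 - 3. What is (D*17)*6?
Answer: -34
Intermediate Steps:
D = -⅓ (D = -(4 - 3)/3 = -⅓*1 = -⅓ ≈ -0.33333)
(D*17)*6 = -⅓*17*6 = -17/3*6 = -34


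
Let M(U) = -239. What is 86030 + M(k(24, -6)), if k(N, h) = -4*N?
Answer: 85791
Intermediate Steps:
86030 + M(k(24, -6)) = 86030 - 239 = 85791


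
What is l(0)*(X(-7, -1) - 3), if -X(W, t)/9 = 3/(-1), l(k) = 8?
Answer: 192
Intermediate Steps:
X(W, t) = 27 (X(W, t) = -27/(-1) = -27*(-1) = -9*(-3) = 27)
l(0)*(X(-7, -1) - 3) = 8*(27 - 3) = 8*24 = 192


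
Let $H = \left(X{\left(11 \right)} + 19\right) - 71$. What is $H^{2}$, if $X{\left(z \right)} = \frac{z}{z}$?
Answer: $2601$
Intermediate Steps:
$X{\left(z \right)} = 1$
$H = -51$ ($H = \left(1 + 19\right) - 71 = 20 - 71 = -51$)
$H^{2} = \left(-51\right)^{2} = 2601$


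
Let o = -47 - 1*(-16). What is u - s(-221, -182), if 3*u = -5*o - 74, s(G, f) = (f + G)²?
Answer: -162382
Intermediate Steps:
s(G, f) = (G + f)²
o = -31 (o = -47 + 16 = -31)
u = 27 (u = (-5*(-31) - 74)/3 = (155 - 74)/3 = (⅓)*81 = 27)
u - s(-221, -182) = 27 - (-221 - 182)² = 27 - 1*(-403)² = 27 - 1*162409 = 27 - 162409 = -162382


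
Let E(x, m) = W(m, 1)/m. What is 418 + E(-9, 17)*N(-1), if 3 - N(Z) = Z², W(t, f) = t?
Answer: 420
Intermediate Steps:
N(Z) = 3 - Z²
E(x, m) = 1 (E(x, m) = m/m = 1)
418 + E(-9, 17)*N(-1) = 418 + 1*(3 - 1*(-1)²) = 418 + 1*(3 - 1*1) = 418 + 1*(3 - 1) = 418 + 1*2 = 418 + 2 = 420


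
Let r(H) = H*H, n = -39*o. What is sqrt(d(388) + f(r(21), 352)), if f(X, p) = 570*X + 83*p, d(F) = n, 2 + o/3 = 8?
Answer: 2*sqrt(69971) ≈ 529.04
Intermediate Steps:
o = 18 (o = -6 + 3*8 = -6 + 24 = 18)
n = -702 (n = -39*18 = -702)
d(F) = -702
r(H) = H**2
f(X, p) = 83*p + 570*X
sqrt(d(388) + f(r(21), 352)) = sqrt(-702 + (83*352 + 570*21**2)) = sqrt(-702 + (29216 + 570*441)) = sqrt(-702 + (29216 + 251370)) = sqrt(-702 + 280586) = sqrt(279884) = 2*sqrt(69971)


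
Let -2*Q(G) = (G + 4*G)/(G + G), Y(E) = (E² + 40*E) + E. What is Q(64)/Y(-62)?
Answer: -5/5208 ≈ -0.00096006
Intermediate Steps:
Y(E) = E² + 41*E
Q(G) = -5/4 (Q(G) = -(G + 4*G)/(2*(G + G)) = -5*G/(2*(2*G)) = -5*G*1/(2*G)/2 = -½*5/2 = -5/4)
Q(64)/Y(-62) = -5*(-1/(62*(41 - 62)))/4 = -5/(4*((-62*(-21)))) = -5/4/1302 = -5/4*1/1302 = -5/5208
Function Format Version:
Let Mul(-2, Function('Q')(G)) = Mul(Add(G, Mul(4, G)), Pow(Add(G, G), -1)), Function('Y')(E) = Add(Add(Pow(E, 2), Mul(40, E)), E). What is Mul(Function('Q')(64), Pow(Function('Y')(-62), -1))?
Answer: Rational(-5, 5208) ≈ -0.00096006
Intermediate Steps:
Function('Y')(E) = Add(Pow(E, 2), Mul(41, E))
Function('Q')(G) = Rational(-5, 4) (Function('Q')(G) = Mul(Rational(-1, 2), Mul(Add(G, Mul(4, G)), Pow(Add(G, G), -1))) = Mul(Rational(-1, 2), Mul(Mul(5, G), Pow(Mul(2, G), -1))) = Mul(Rational(-1, 2), Mul(Mul(5, G), Mul(Rational(1, 2), Pow(G, -1)))) = Mul(Rational(-1, 2), Rational(5, 2)) = Rational(-5, 4))
Mul(Function('Q')(64), Pow(Function('Y')(-62), -1)) = Mul(Rational(-5, 4), Pow(Mul(-62, Add(41, -62)), -1)) = Mul(Rational(-5, 4), Pow(Mul(-62, -21), -1)) = Mul(Rational(-5, 4), Pow(1302, -1)) = Mul(Rational(-5, 4), Rational(1, 1302)) = Rational(-5, 5208)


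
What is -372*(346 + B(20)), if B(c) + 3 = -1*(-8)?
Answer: -130572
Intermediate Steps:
B(c) = 5 (B(c) = -3 - 1*(-8) = -3 + 8 = 5)
-372*(346 + B(20)) = -372*(346 + 5) = -372*351 = -130572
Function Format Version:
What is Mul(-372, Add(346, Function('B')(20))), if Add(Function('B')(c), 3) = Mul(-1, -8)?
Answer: -130572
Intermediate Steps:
Function('B')(c) = 5 (Function('B')(c) = Add(-3, Mul(-1, -8)) = Add(-3, 8) = 5)
Mul(-372, Add(346, Function('B')(20))) = Mul(-372, Add(346, 5)) = Mul(-372, 351) = -130572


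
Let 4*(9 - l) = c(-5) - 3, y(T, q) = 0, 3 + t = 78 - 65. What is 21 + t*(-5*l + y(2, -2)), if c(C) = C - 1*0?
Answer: -529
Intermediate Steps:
c(C) = C (c(C) = C + 0 = C)
t = 10 (t = -3 + (78 - 65) = -3 + 13 = 10)
l = 11 (l = 9 - (-5 - 3)/4 = 9 - 1/4*(-8) = 9 + 2 = 11)
21 + t*(-5*l + y(2, -2)) = 21 + 10*(-5*11 + 0) = 21 + 10*(-55 + 0) = 21 + 10*(-55) = 21 - 550 = -529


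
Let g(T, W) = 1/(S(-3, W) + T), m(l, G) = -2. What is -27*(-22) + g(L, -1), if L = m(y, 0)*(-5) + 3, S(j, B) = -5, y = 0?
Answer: 4753/8 ≈ 594.13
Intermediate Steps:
L = 13 (L = -2*(-5) + 3 = 10 + 3 = 13)
g(T, W) = 1/(-5 + T)
-27*(-22) + g(L, -1) = -27*(-22) + 1/(-5 + 13) = 594 + 1/8 = 594 + ⅛ = 4753/8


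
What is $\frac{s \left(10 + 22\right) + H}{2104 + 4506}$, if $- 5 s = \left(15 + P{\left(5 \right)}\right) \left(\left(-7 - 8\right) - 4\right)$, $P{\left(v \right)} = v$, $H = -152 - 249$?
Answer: $\frac{2031}{6610} \approx 0.30726$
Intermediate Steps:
$H = -401$
$s = 76$ ($s = - \frac{\left(15 + 5\right) \left(\left(-7 - 8\right) - 4\right)}{5} = - \frac{20 \left(\left(-7 - 8\right) - 4\right)}{5} = - \frac{20 \left(-15 - 4\right)}{5} = - \frac{20 \left(-19\right)}{5} = \left(- \frac{1}{5}\right) \left(-380\right) = 76$)
$\frac{s \left(10 + 22\right) + H}{2104 + 4506} = \frac{76 \left(10 + 22\right) - 401}{2104 + 4506} = \frac{76 \cdot 32 - 401}{6610} = \left(2432 - 401\right) \frac{1}{6610} = 2031 \cdot \frac{1}{6610} = \frac{2031}{6610}$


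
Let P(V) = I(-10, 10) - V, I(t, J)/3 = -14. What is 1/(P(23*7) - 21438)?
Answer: -1/21641 ≈ -4.6209e-5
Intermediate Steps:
I(t, J) = -42 (I(t, J) = 3*(-14) = -42)
P(V) = -42 - V
1/(P(23*7) - 21438) = 1/((-42 - 23*7) - 21438) = 1/((-42 - 1*161) - 21438) = 1/((-42 - 161) - 21438) = 1/(-203 - 21438) = 1/(-21641) = -1/21641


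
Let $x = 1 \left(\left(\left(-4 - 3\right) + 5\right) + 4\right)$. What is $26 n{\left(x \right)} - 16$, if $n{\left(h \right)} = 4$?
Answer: $88$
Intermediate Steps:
$x = 2$ ($x = 1 \left(\left(-7 + 5\right) + 4\right) = 1 \left(-2 + 4\right) = 1 \cdot 2 = 2$)
$26 n{\left(x \right)} - 16 = 26 \cdot 4 - 16 = 104 - 16 = 88$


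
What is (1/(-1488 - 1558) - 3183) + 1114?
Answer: -6302175/3046 ≈ -2069.0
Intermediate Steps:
(1/(-1488 - 1558) - 3183) + 1114 = (1/(-3046) - 3183) + 1114 = (-1/3046 - 3183) + 1114 = -9695419/3046 + 1114 = -6302175/3046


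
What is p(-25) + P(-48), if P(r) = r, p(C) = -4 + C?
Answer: -77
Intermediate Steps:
p(-25) + P(-48) = (-4 - 25) - 48 = -29 - 48 = -77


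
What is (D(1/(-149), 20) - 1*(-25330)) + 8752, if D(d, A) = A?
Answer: 34102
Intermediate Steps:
(D(1/(-149), 20) - 1*(-25330)) + 8752 = (20 - 1*(-25330)) + 8752 = (20 + 25330) + 8752 = 25350 + 8752 = 34102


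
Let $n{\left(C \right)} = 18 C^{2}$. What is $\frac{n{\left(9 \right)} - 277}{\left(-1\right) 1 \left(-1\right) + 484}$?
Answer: $\frac{1181}{485} \approx 2.4351$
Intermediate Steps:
$\frac{n{\left(9 \right)} - 277}{\left(-1\right) 1 \left(-1\right) + 484} = \frac{18 \cdot 9^{2} - 277}{\left(-1\right) 1 \left(-1\right) + 484} = \frac{18 \cdot 81 - 277}{\left(-1\right) \left(-1\right) + 484} = \frac{1458 - 277}{1 + 484} = \frac{1181}{485}$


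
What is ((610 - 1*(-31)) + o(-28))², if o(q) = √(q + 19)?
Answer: 410872 + 3846*I ≈ 4.1087e+5 + 3846.0*I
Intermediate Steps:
o(q) = √(19 + q)
((610 - 1*(-31)) + o(-28))² = ((610 - 1*(-31)) + √(19 - 28))² = ((610 + 31) + √(-9))² = (641 + 3*I)²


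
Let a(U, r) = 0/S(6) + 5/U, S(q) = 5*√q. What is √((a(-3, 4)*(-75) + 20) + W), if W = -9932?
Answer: I*√9787 ≈ 98.929*I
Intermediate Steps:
a(U, r) = 5/U (a(U, r) = 0/((5*√6)) + 5/U = 0*(√6/30) + 5/U = 0 + 5/U = 5/U)
√((a(-3, 4)*(-75) + 20) + W) = √(((5/(-3))*(-75) + 20) - 9932) = √(((5*(-⅓))*(-75) + 20) - 9932) = √((-5/3*(-75) + 20) - 9932) = √((125 + 20) - 9932) = √(145 - 9932) = √(-9787) = I*√9787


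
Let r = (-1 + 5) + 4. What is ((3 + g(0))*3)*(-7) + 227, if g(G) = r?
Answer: -4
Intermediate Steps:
r = 8 (r = 4 + 4 = 8)
g(G) = 8
((3 + g(0))*3)*(-7) + 227 = ((3 + 8)*3)*(-7) + 227 = (11*3)*(-7) + 227 = 33*(-7) + 227 = -231 + 227 = -4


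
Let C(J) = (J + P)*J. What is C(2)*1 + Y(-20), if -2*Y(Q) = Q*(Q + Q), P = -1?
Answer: -398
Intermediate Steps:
Y(Q) = -Q² (Y(Q) = -Q*(Q + Q)/2 = -Q*2*Q/2 = -Q²)
C(J) = J*(-1 + J) (C(J) = (J - 1)*J = (-1 + J)*J = J*(-1 + J))
C(2)*1 + Y(-20) = (2*(-1 + 2))*1 - 1*(-20)² = (2*1)*1 - 1*400 = 2*1 - 400 = 2 - 400 = -398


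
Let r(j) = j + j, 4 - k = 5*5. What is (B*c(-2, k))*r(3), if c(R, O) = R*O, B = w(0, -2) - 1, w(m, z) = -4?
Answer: -1260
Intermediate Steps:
k = -21 (k = 4 - 5*5 = 4 - 1*25 = 4 - 25 = -21)
r(j) = 2*j
B = -5 (B = -4 - 1 = -5)
c(R, O) = O*R
(B*c(-2, k))*r(3) = (-(-105)*(-2))*(2*3) = -5*42*6 = -210*6 = -1260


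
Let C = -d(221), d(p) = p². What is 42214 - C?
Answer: 91055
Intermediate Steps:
C = -48841 (C = -1*221² = -1*48841 = -48841)
42214 - C = 42214 - 1*(-48841) = 42214 + 48841 = 91055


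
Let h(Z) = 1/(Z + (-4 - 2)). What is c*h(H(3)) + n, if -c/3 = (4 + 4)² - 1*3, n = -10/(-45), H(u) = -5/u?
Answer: 4987/207 ≈ 24.092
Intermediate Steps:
n = 2/9 (n = -10*(-1/45) = 2/9 ≈ 0.22222)
h(Z) = 1/(-6 + Z) (h(Z) = 1/(Z - 6) = 1/(-6 + Z))
c = -183 (c = -3*((4 + 4)² - 1*3) = -3*(8² - 3) = -3*(64 - 3) = -3*61 = -183)
c*h(H(3)) + n = -183/(-6 - 5/3) + 2/9 = -183/(-23/3) + 2/9 = -183*(-3/23) + 2/9 = 549/23 + 2/9 = 4987/207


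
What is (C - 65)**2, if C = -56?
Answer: 14641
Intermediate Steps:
(C - 65)**2 = (-56 - 65)**2 = (-121)**2 = 14641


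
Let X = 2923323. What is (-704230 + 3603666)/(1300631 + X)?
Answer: 1449718/2111977 ≈ 0.68643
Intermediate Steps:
(-704230 + 3603666)/(1300631 + X) = (-704230 + 3603666)/(1300631 + 2923323) = 2899436/4223954 = 2899436*(1/4223954) = 1449718/2111977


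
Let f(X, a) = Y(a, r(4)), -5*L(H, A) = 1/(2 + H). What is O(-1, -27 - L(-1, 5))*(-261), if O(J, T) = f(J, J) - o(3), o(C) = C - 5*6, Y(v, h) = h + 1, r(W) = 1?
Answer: -7569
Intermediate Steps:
L(H, A) = -1/(5*(2 + H))
Y(v, h) = 1 + h
f(X, a) = 2 (f(X, a) = 1 + 1 = 2)
o(C) = -30 + C (o(C) = C - 30 = -30 + C)
O(J, T) = 29 (O(J, T) = 2 - (-30 + 3) = 2 - 1*(-27) = 2 + 27 = 29)
O(-1, -27 - L(-1, 5))*(-261) = 29*(-261) = -7569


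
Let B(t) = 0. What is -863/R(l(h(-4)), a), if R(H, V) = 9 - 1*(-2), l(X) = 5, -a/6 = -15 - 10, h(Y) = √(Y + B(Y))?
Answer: -863/11 ≈ -78.455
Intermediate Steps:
h(Y) = √Y (h(Y) = √(Y + 0) = √Y)
a = 150 (a = -6*(-15 - 10) = -6*(-25) = 150)
R(H, V) = 11 (R(H, V) = 9 + 2 = 11)
-863/R(l(h(-4)), a) = -863/11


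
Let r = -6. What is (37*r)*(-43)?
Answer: 9546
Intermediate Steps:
(37*r)*(-43) = (37*(-6))*(-43) = -222*(-43) = 9546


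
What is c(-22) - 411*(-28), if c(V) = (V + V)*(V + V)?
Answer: 13444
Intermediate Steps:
c(V) = 4*V² (c(V) = (2*V)*(2*V) = 4*V²)
c(-22) - 411*(-28) = 4*(-22)² - 411*(-28) = 4*484 + 11508 = 1936 + 11508 = 13444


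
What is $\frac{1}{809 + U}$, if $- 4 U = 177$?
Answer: $\frac{4}{3059} \approx 0.0013076$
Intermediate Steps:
$U = - \frac{177}{4}$ ($U = \left(- \frac{1}{4}\right) 177 = - \frac{177}{4} \approx -44.25$)
$\frac{1}{809 + U} = \frac{1}{809 - \frac{177}{4}} = \frac{1}{\frac{3059}{4}} = \frac{4}{3059}$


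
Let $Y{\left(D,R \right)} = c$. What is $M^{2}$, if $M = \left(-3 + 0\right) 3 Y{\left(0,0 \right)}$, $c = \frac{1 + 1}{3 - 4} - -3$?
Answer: $81$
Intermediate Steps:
$c = 1$ ($c = \frac{2}{-1} + 3 = 2 \left(-1\right) + 3 = -2 + 3 = 1$)
$Y{\left(D,R \right)} = 1$
$M = -9$ ($M = \left(-3 + 0\right) 3 \cdot 1 = \left(-3\right) 3 \cdot 1 = \left(-9\right) 1 = -9$)
$M^{2} = \left(-9\right)^{2} = 81$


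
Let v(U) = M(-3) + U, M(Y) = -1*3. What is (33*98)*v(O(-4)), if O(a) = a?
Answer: -22638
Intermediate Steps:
M(Y) = -3
v(U) = -3 + U
(33*98)*v(O(-4)) = (33*98)*(-3 - 4) = 3234*(-7) = -22638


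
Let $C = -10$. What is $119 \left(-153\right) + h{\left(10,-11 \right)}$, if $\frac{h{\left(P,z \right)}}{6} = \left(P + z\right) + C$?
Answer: $-18273$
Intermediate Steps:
$h{\left(P,z \right)} = -60 + 6 P + 6 z$ ($h{\left(P,z \right)} = 6 \left(\left(P + z\right) - 10\right) = 6 \left(-10 + P + z\right) = -60 + 6 P + 6 z$)
$119 \left(-153\right) + h{\left(10,-11 \right)} = 119 \left(-153\right) + \left(-60 + 6 \cdot 10 + 6 \left(-11\right)\right) = -18207 - 66 = -18273$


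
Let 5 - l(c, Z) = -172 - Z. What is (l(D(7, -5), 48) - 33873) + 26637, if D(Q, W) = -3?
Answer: -7011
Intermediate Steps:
l(c, Z) = 177 + Z (l(c, Z) = 5 - (-172 - Z) = 5 + (172 + Z) = 177 + Z)
(l(D(7, -5), 48) - 33873) + 26637 = ((177 + 48) - 33873) + 26637 = (225 - 33873) + 26637 = -33648 + 26637 = -7011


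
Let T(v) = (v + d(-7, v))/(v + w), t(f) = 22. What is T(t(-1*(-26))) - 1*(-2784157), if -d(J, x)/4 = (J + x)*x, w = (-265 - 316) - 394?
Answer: 2653302919/953 ≈ 2.7842e+6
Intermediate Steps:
w = -975 (w = -581 - 394 = -975)
d(J, x) = -4*x*(J + x) (d(J, x) = -4*(J + x)*x = -4*x*(J + x))
T(v) = (v - 4*v*(-7 + v))/(-975 + v) (T(v) = (v - 4*v*(-7 + v))/(v - 975) = (v - 4*v*(-7 + v))/(-975 + v))
T(t(-1*(-26))) - 1*(-2784157) = 22*(29 - 4*22)/(-975 + 22) - 1*(-2784157) = 22*(29 - 88)/(-953) + 2784157 = 22*(-1/953)*(-59) + 2784157 = 1298/953 + 2784157 = 2653302919/953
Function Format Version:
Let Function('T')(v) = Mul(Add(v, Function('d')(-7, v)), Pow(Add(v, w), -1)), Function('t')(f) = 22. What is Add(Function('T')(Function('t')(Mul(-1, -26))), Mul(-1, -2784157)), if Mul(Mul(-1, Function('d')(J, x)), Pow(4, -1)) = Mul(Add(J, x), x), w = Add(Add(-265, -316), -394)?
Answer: Rational(2653302919, 953) ≈ 2.7842e+6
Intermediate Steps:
w = -975 (w = Add(-581, -394) = -975)
Function('d')(J, x) = Mul(-4, x, Add(J, x)) (Function('d')(J, x) = Mul(-4, Mul(Add(J, x), x)) = Mul(-4, Mul(x, Add(J, x))) = Mul(-4, x, Add(J, x)))
Function('T')(v) = Mul(Pow(Add(-975, v), -1), Add(v, Mul(-4, v, Add(-7, v)))) (Function('T')(v) = Mul(Add(v, Mul(-4, v, Add(-7, v))), Pow(Add(v, -975), -1)) = Mul(Add(v, Mul(-4, v, Add(-7, v))), Pow(Add(-975, v), -1)) = Mul(Pow(Add(-975, v), -1), Add(v, Mul(-4, v, Add(-7, v)))))
Add(Function('T')(Function('t')(Mul(-1, -26))), Mul(-1, -2784157)) = Add(Mul(22, Pow(Add(-975, 22), -1), Add(29, Mul(-4, 22))), Mul(-1, -2784157)) = Add(Mul(22, Pow(-953, -1), Add(29, -88)), 2784157) = Add(Mul(22, Rational(-1, 953), -59), 2784157) = Add(Rational(1298, 953), 2784157) = Rational(2653302919, 953)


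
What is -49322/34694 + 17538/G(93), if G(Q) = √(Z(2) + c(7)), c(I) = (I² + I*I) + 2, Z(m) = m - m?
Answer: 151992538/86735 ≈ 1752.4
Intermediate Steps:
Z(m) = 0
c(I) = 2 + 2*I² (c(I) = (I² + I²) + 2 = 2*I² + 2 = 2 + 2*I²)
G(Q) = 10 (G(Q) = √(0 + (2 + 2*7²)) = √(0 + (2 + 2*49)) = √(0 + (2 + 98)) = √(0 + 100) = √100 = 10)
-49322/34694 + 17538/G(93) = -49322/34694 + 17538/10 = -49322*1/34694 + 17538*(⅒) = -24661/17347 + 8769/5 = 151992538/86735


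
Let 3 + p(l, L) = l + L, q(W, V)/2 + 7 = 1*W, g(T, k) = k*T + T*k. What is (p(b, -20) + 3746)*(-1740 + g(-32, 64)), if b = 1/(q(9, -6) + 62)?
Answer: -717008042/33 ≈ -2.1728e+7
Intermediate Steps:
g(T, k) = 2*T*k (g(T, k) = T*k + T*k = 2*T*k)
q(W, V) = -14 + 2*W (q(W, V) = -14 + 2*(1*W) = -14 + 2*W)
b = 1/66 (b = 1/((-14 + 2*9) + 62) = 1/((-14 + 18) + 62) = 1/(4 + 62) = 1/66 ≈ 0.015152)
p(l, L) = -3 + L + l (p(l, L) = -3 + (l + L) = -3 + (L + l) = -3 + L + l)
(p(b, -20) + 3746)*(-1740 + g(-32, 64)) = ((-3 - 20 + 1/66) + 3746)*(-1740 + 2*(-32)*64) = (-1517/66 + 3746)*(-1740 - 4096) = (245719/66)*(-5836) = -717008042/33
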